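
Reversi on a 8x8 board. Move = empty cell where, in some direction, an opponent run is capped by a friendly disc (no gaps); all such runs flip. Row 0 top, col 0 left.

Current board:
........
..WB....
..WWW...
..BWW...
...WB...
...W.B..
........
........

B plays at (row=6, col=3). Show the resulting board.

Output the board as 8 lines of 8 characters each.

Place B at (6,3); scan 8 dirs for brackets.
Dir NW: first cell '.' (not opp) -> no flip
Dir N: opp run (5,3) (4,3) (3,3) (2,3) capped by B -> flip
Dir NE: first cell '.' (not opp) -> no flip
Dir W: first cell '.' (not opp) -> no flip
Dir E: first cell '.' (not opp) -> no flip
Dir SW: first cell '.' (not opp) -> no flip
Dir S: first cell '.' (not opp) -> no flip
Dir SE: first cell '.' (not opp) -> no flip
All flips: (2,3) (3,3) (4,3) (5,3)

Answer: ........
..WB....
..WBW...
..BBW...
...BB...
...B.B..
...B....
........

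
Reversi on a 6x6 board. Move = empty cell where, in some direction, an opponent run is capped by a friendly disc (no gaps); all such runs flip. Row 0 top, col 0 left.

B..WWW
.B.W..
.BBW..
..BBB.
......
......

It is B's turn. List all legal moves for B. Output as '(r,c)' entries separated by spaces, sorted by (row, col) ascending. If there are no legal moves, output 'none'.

(0,2): no bracket -> illegal
(1,2): flips 1 -> legal
(1,4): flips 1 -> legal
(1,5): no bracket -> illegal
(2,4): flips 1 -> legal

Answer: (1,2) (1,4) (2,4)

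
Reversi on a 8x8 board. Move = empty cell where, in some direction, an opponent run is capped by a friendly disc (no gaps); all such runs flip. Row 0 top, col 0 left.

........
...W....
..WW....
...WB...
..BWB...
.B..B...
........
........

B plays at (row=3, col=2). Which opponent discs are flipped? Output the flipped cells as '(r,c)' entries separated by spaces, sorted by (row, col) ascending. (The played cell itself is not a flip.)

Dir NW: first cell '.' (not opp) -> no flip
Dir N: opp run (2,2), next='.' -> no flip
Dir NE: opp run (2,3), next='.' -> no flip
Dir W: first cell '.' (not opp) -> no flip
Dir E: opp run (3,3) capped by B -> flip
Dir SW: first cell '.' (not opp) -> no flip
Dir S: first cell 'B' (not opp) -> no flip
Dir SE: opp run (4,3) capped by B -> flip

Answer: (3,3) (4,3)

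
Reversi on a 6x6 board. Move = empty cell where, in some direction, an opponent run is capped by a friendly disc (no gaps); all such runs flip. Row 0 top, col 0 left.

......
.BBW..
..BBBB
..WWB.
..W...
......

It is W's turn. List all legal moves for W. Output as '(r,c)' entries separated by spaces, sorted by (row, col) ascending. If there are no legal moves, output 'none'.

(0,0): flips 2 -> legal
(0,1): no bracket -> illegal
(0,2): flips 2 -> legal
(0,3): no bracket -> illegal
(1,0): flips 2 -> legal
(1,4): flips 1 -> legal
(1,5): flips 1 -> legal
(2,0): no bracket -> illegal
(2,1): no bracket -> illegal
(3,1): flips 1 -> legal
(3,5): flips 2 -> legal
(4,3): no bracket -> illegal
(4,4): no bracket -> illegal
(4,5): no bracket -> illegal

Answer: (0,0) (0,2) (1,0) (1,4) (1,5) (3,1) (3,5)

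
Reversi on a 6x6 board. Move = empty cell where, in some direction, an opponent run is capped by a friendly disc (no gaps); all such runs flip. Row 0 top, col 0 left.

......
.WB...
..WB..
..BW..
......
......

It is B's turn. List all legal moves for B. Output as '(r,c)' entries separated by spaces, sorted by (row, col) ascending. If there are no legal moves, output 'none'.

(0,0): no bracket -> illegal
(0,1): no bracket -> illegal
(0,2): no bracket -> illegal
(1,0): flips 1 -> legal
(1,3): no bracket -> illegal
(2,0): no bracket -> illegal
(2,1): flips 1 -> legal
(2,4): no bracket -> illegal
(3,1): no bracket -> illegal
(3,4): flips 1 -> legal
(4,2): no bracket -> illegal
(4,3): flips 1 -> legal
(4,4): no bracket -> illegal

Answer: (1,0) (2,1) (3,4) (4,3)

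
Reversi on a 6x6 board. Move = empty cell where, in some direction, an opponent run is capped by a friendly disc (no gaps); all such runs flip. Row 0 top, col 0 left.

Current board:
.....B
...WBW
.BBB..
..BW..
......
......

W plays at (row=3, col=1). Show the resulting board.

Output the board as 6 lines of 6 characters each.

Answer: .....B
...WBW
.BWB..
.WWW..
......
......

Derivation:
Place W at (3,1); scan 8 dirs for brackets.
Dir NW: first cell '.' (not opp) -> no flip
Dir N: opp run (2,1), next='.' -> no flip
Dir NE: opp run (2,2) capped by W -> flip
Dir W: first cell '.' (not opp) -> no flip
Dir E: opp run (3,2) capped by W -> flip
Dir SW: first cell '.' (not opp) -> no flip
Dir S: first cell '.' (not opp) -> no flip
Dir SE: first cell '.' (not opp) -> no flip
All flips: (2,2) (3,2)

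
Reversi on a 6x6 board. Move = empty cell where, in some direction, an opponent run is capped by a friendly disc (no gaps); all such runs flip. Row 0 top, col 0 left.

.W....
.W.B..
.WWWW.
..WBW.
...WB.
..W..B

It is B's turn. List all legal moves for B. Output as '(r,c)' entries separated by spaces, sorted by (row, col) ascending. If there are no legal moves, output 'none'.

(0,0): flips 2 -> legal
(0,2): no bracket -> illegal
(1,0): no bracket -> illegal
(1,2): no bracket -> illegal
(1,4): flips 2 -> legal
(1,5): flips 1 -> legal
(2,0): no bracket -> illegal
(2,5): no bracket -> illegal
(3,0): no bracket -> illegal
(3,1): flips 2 -> legal
(3,5): flips 2 -> legal
(4,1): no bracket -> illegal
(4,2): flips 1 -> legal
(4,5): no bracket -> illegal
(5,1): no bracket -> illegal
(5,3): flips 1 -> legal
(5,4): no bracket -> illegal

Answer: (0,0) (1,4) (1,5) (3,1) (3,5) (4,2) (5,3)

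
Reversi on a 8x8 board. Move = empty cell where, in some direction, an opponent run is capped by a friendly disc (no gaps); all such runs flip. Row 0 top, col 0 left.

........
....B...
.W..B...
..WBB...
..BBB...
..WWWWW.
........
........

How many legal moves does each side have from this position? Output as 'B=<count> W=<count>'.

-- B to move --
(1,0): flips 2 -> legal
(1,1): no bracket -> illegal
(1,2): no bracket -> illegal
(2,0): no bracket -> illegal
(2,2): flips 1 -> legal
(2,3): no bracket -> illegal
(3,0): no bracket -> illegal
(3,1): flips 1 -> legal
(4,1): no bracket -> illegal
(4,5): no bracket -> illegal
(4,6): no bracket -> illegal
(4,7): no bracket -> illegal
(5,1): no bracket -> illegal
(5,7): no bracket -> illegal
(6,1): flips 1 -> legal
(6,2): flips 2 -> legal
(6,3): flips 1 -> legal
(6,4): flips 2 -> legal
(6,5): flips 1 -> legal
(6,6): flips 1 -> legal
(6,7): no bracket -> illegal
B mobility = 9
-- W to move --
(0,3): no bracket -> illegal
(0,4): flips 4 -> legal
(0,5): no bracket -> illegal
(1,3): no bracket -> illegal
(1,5): no bracket -> illegal
(2,2): flips 2 -> legal
(2,3): flips 2 -> legal
(2,5): flips 2 -> legal
(3,1): flips 1 -> legal
(3,5): flips 3 -> legal
(4,1): no bracket -> illegal
(4,5): no bracket -> illegal
(5,1): no bracket -> illegal
W mobility = 6

Answer: B=9 W=6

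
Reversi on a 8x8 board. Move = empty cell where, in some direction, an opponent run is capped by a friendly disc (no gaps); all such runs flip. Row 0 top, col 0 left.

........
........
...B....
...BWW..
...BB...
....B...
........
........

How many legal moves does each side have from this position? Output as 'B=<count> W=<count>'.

Answer: B=5 W=5

Derivation:
-- B to move --
(2,4): flips 1 -> legal
(2,5): flips 1 -> legal
(2,6): flips 1 -> legal
(3,6): flips 2 -> legal
(4,5): flips 1 -> legal
(4,6): no bracket -> illegal
B mobility = 5
-- W to move --
(1,2): flips 1 -> legal
(1,3): no bracket -> illegal
(1,4): no bracket -> illegal
(2,2): no bracket -> illegal
(2,4): no bracket -> illegal
(3,2): flips 1 -> legal
(4,2): no bracket -> illegal
(4,5): no bracket -> illegal
(5,2): flips 1 -> legal
(5,3): flips 1 -> legal
(5,5): no bracket -> illegal
(6,3): no bracket -> illegal
(6,4): flips 2 -> legal
(6,5): no bracket -> illegal
W mobility = 5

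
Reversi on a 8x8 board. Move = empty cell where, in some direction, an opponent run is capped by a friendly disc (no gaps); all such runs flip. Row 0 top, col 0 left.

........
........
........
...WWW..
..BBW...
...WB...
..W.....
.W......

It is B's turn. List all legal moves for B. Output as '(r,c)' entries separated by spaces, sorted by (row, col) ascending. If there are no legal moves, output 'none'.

Answer: (2,3) (2,4) (2,5) (4,5) (5,2) (6,3) (6,4)

Derivation:
(2,2): no bracket -> illegal
(2,3): flips 1 -> legal
(2,4): flips 3 -> legal
(2,5): flips 1 -> legal
(2,6): no bracket -> illegal
(3,2): no bracket -> illegal
(3,6): no bracket -> illegal
(4,5): flips 1 -> legal
(4,6): no bracket -> illegal
(5,1): no bracket -> illegal
(5,2): flips 1 -> legal
(5,5): no bracket -> illegal
(6,0): no bracket -> illegal
(6,1): no bracket -> illegal
(6,3): flips 1 -> legal
(6,4): flips 1 -> legal
(7,0): no bracket -> illegal
(7,2): no bracket -> illegal
(7,3): no bracket -> illegal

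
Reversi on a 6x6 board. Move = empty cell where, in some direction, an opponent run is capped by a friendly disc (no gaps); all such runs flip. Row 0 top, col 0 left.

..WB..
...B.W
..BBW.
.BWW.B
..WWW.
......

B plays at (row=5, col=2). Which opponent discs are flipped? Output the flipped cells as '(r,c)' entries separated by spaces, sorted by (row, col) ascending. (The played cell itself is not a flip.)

Dir NW: first cell '.' (not opp) -> no flip
Dir N: opp run (4,2) (3,2) capped by B -> flip
Dir NE: opp run (4,3), next='.' -> no flip
Dir W: first cell '.' (not opp) -> no flip
Dir E: first cell '.' (not opp) -> no flip
Dir SW: edge -> no flip
Dir S: edge -> no flip
Dir SE: edge -> no flip

Answer: (3,2) (4,2)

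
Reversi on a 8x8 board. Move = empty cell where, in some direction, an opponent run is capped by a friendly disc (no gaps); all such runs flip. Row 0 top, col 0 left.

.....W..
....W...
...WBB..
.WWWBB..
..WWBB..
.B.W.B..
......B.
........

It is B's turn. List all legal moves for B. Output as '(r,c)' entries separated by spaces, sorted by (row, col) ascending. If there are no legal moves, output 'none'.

Answer: (0,3) (0,4) (1,2) (2,2) (3,0) (4,1) (5,2) (6,2)

Derivation:
(0,3): flips 1 -> legal
(0,4): flips 1 -> legal
(0,6): no bracket -> illegal
(1,2): flips 1 -> legal
(1,3): no bracket -> illegal
(1,5): no bracket -> illegal
(1,6): no bracket -> illegal
(2,0): no bracket -> illegal
(2,1): no bracket -> illegal
(2,2): flips 2 -> legal
(3,0): flips 3 -> legal
(4,0): no bracket -> illegal
(4,1): flips 2 -> legal
(5,2): flips 1 -> legal
(5,4): no bracket -> illegal
(6,2): flips 1 -> legal
(6,3): no bracket -> illegal
(6,4): no bracket -> illegal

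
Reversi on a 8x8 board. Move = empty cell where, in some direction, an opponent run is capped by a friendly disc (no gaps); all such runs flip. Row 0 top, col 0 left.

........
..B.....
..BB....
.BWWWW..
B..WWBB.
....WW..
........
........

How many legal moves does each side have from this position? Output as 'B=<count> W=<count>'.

Answer: B=10 W=11

Derivation:
-- B to move --
(2,1): no bracket -> illegal
(2,4): flips 1 -> legal
(2,5): flips 1 -> legal
(2,6): no bracket -> illegal
(3,6): flips 4 -> legal
(4,1): flips 1 -> legal
(4,2): flips 3 -> legal
(5,2): no bracket -> illegal
(5,3): flips 2 -> legal
(5,6): no bracket -> illegal
(6,3): flips 1 -> legal
(6,4): flips 1 -> legal
(6,5): flips 1 -> legal
(6,6): flips 3 -> legal
B mobility = 10
-- W to move --
(0,1): flips 2 -> legal
(0,2): flips 2 -> legal
(0,3): no bracket -> illegal
(1,1): flips 1 -> legal
(1,3): flips 1 -> legal
(1,4): flips 1 -> legal
(2,0): no bracket -> illegal
(2,1): no bracket -> illegal
(2,4): no bracket -> illegal
(3,0): flips 1 -> legal
(3,6): flips 1 -> legal
(3,7): flips 1 -> legal
(4,1): no bracket -> illegal
(4,2): no bracket -> illegal
(4,7): flips 2 -> legal
(5,0): no bracket -> illegal
(5,1): no bracket -> illegal
(5,6): flips 1 -> legal
(5,7): flips 1 -> legal
W mobility = 11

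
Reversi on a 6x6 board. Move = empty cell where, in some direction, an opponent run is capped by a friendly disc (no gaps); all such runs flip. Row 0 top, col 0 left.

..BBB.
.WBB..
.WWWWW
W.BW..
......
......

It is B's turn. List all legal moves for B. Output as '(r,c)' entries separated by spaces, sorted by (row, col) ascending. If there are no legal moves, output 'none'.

Answer: (1,0) (1,4) (2,0) (3,1) (3,4) (3,5) (4,3)

Derivation:
(0,0): no bracket -> illegal
(0,1): no bracket -> illegal
(1,0): flips 2 -> legal
(1,4): flips 1 -> legal
(1,5): no bracket -> illegal
(2,0): flips 1 -> legal
(3,1): flips 1 -> legal
(3,4): flips 2 -> legal
(3,5): flips 1 -> legal
(4,0): no bracket -> illegal
(4,1): no bracket -> illegal
(4,2): no bracket -> illegal
(4,3): flips 2 -> legal
(4,4): no bracket -> illegal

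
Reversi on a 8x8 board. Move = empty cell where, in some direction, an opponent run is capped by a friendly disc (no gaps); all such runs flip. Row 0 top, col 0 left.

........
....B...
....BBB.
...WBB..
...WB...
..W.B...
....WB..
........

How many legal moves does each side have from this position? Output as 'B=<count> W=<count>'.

-- B to move --
(2,2): flips 1 -> legal
(2,3): no bracket -> illegal
(3,2): flips 2 -> legal
(4,1): no bracket -> illegal
(4,2): flips 2 -> legal
(5,1): no bracket -> illegal
(5,3): no bracket -> illegal
(5,5): no bracket -> illegal
(6,1): flips 2 -> legal
(6,2): no bracket -> illegal
(6,3): flips 1 -> legal
(7,3): no bracket -> illegal
(7,4): flips 1 -> legal
(7,5): no bracket -> illegal
B mobility = 6
-- W to move --
(0,3): no bracket -> illegal
(0,4): flips 5 -> legal
(0,5): no bracket -> illegal
(1,3): no bracket -> illegal
(1,5): flips 1 -> legal
(1,6): flips 2 -> legal
(1,7): no bracket -> illegal
(2,3): no bracket -> illegal
(2,7): no bracket -> illegal
(3,6): flips 2 -> legal
(3,7): no bracket -> illegal
(4,5): flips 1 -> legal
(4,6): no bracket -> illegal
(5,3): no bracket -> illegal
(5,5): flips 1 -> legal
(5,6): no bracket -> illegal
(6,3): no bracket -> illegal
(6,6): flips 1 -> legal
(7,4): no bracket -> illegal
(7,5): no bracket -> illegal
(7,6): flips 2 -> legal
W mobility = 8

Answer: B=6 W=8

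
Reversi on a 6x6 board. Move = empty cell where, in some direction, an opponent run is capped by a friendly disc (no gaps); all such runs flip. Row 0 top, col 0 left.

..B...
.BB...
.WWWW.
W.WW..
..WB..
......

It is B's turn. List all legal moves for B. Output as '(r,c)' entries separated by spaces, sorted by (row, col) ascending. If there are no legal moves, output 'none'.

Answer: (1,0) (1,3) (3,1) (3,4) (4,1) (4,4) (5,2)

Derivation:
(1,0): flips 2 -> legal
(1,3): flips 2 -> legal
(1,4): no bracket -> illegal
(1,5): no bracket -> illegal
(2,0): no bracket -> illegal
(2,5): no bracket -> illegal
(3,1): flips 1 -> legal
(3,4): flips 1 -> legal
(3,5): no bracket -> illegal
(4,0): no bracket -> illegal
(4,1): flips 1 -> legal
(4,4): flips 2 -> legal
(5,1): no bracket -> illegal
(5,2): flips 3 -> legal
(5,3): no bracket -> illegal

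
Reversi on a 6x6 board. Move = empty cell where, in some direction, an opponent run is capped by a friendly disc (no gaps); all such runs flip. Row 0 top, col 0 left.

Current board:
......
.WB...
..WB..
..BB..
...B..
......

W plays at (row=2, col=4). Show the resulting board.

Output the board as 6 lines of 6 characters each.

Place W at (2,4); scan 8 dirs for brackets.
Dir NW: first cell '.' (not opp) -> no flip
Dir N: first cell '.' (not opp) -> no flip
Dir NE: first cell '.' (not opp) -> no flip
Dir W: opp run (2,3) capped by W -> flip
Dir E: first cell '.' (not opp) -> no flip
Dir SW: opp run (3,3), next='.' -> no flip
Dir S: first cell '.' (not opp) -> no flip
Dir SE: first cell '.' (not opp) -> no flip
All flips: (2,3)

Answer: ......
.WB...
..WWW.
..BB..
...B..
......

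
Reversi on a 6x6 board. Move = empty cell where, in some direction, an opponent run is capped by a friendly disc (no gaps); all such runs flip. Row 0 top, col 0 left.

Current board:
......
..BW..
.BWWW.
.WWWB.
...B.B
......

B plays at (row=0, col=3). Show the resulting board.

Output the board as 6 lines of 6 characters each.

Answer: ...B..
..BB..
.BWBW.
.WWBB.
...B.B
......

Derivation:
Place B at (0,3); scan 8 dirs for brackets.
Dir NW: edge -> no flip
Dir N: edge -> no flip
Dir NE: edge -> no flip
Dir W: first cell '.' (not opp) -> no flip
Dir E: first cell '.' (not opp) -> no flip
Dir SW: first cell 'B' (not opp) -> no flip
Dir S: opp run (1,3) (2,3) (3,3) capped by B -> flip
Dir SE: first cell '.' (not opp) -> no flip
All flips: (1,3) (2,3) (3,3)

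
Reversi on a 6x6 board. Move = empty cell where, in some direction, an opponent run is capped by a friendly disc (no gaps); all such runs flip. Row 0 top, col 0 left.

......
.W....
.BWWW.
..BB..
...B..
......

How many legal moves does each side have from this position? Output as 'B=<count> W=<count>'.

-- B to move --
(0,0): flips 2 -> legal
(0,1): flips 1 -> legal
(0,2): no bracket -> illegal
(1,0): no bracket -> illegal
(1,2): flips 1 -> legal
(1,3): flips 1 -> legal
(1,4): flips 1 -> legal
(1,5): flips 1 -> legal
(2,0): no bracket -> illegal
(2,5): flips 3 -> legal
(3,1): no bracket -> illegal
(3,4): no bracket -> illegal
(3,5): no bracket -> illegal
B mobility = 7
-- W to move --
(1,0): no bracket -> illegal
(1,2): no bracket -> illegal
(2,0): flips 1 -> legal
(3,0): no bracket -> illegal
(3,1): flips 1 -> legal
(3,4): no bracket -> illegal
(4,1): flips 1 -> legal
(4,2): flips 2 -> legal
(4,4): flips 1 -> legal
(5,2): no bracket -> illegal
(5,3): flips 2 -> legal
(5,4): no bracket -> illegal
W mobility = 6

Answer: B=7 W=6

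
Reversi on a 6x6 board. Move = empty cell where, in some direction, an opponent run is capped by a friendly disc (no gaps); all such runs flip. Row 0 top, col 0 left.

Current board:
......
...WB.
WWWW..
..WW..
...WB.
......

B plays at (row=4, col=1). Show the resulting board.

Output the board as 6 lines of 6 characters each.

Answer: ......
...WB.
WWWB..
..BW..
.B.WB.
......

Derivation:
Place B at (4,1); scan 8 dirs for brackets.
Dir NW: first cell '.' (not opp) -> no flip
Dir N: first cell '.' (not opp) -> no flip
Dir NE: opp run (3,2) (2,3) capped by B -> flip
Dir W: first cell '.' (not opp) -> no flip
Dir E: first cell '.' (not opp) -> no flip
Dir SW: first cell '.' (not opp) -> no flip
Dir S: first cell '.' (not opp) -> no flip
Dir SE: first cell '.' (not opp) -> no flip
All flips: (2,3) (3,2)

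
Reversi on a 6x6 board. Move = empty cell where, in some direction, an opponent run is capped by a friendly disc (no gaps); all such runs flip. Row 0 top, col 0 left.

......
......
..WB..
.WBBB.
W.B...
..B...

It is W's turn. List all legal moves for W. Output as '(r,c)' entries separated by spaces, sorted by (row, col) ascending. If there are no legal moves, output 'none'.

(1,2): no bracket -> illegal
(1,3): no bracket -> illegal
(1,4): no bracket -> illegal
(2,1): no bracket -> illegal
(2,4): flips 1 -> legal
(2,5): no bracket -> illegal
(3,5): flips 3 -> legal
(4,1): no bracket -> illegal
(4,3): no bracket -> illegal
(4,4): flips 1 -> legal
(4,5): no bracket -> illegal
(5,1): no bracket -> illegal
(5,3): flips 1 -> legal

Answer: (2,4) (3,5) (4,4) (5,3)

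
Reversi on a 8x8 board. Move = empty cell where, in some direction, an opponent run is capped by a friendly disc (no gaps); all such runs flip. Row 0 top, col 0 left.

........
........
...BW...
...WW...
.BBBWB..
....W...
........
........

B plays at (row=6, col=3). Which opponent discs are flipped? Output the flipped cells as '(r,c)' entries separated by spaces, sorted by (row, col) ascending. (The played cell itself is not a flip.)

Answer: (5,4)

Derivation:
Dir NW: first cell '.' (not opp) -> no flip
Dir N: first cell '.' (not opp) -> no flip
Dir NE: opp run (5,4) capped by B -> flip
Dir W: first cell '.' (not opp) -> no flip
Dir E: first cell '.' (not opp) -> no flip
Dir SW: first cell '.' (not opp) -> no flip
Dir S: first cell '.' (not opp) -> no flip
Dir SE: first cell '.' (not opp) -> no flip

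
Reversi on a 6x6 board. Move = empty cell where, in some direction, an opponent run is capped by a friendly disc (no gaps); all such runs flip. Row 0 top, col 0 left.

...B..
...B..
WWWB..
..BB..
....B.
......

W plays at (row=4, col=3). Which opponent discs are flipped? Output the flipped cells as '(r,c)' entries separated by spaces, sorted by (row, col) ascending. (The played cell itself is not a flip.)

Answer: (3,2)

Derivation:
Dir NW: opp run (3,2) capped by W -> flip
Dir N: opp run (3,3) (2,3) (1,3) (0,3), next=edge -> no flip
Dir NE: first cell '.' (not opp) -> no flip
Dir W: first cell '.' (not opp) -> no flip
Dir E: opp run (4,4), next='.' -> no flip
Dir SW: first cell '.' (not opp) -> no flip
Dir S: first cell '.' (not opp) -> no flip
Dir SE: first cell '.' (not opp) -> no flip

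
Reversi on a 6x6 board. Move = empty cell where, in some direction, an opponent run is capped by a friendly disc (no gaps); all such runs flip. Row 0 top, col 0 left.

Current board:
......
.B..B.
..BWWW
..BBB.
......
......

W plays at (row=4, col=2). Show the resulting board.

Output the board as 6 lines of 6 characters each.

Place W at (4,2); scan 8 dirs for brackets.
Dir NW: first cell '.' (not opp) -> no flip
Dir N: opp run (3,2) (2,2), next='.' -> no flip
Dir NE: opp run (3,3) capped by W -> flip
Dir W: first cell '.' (not opp) -> no flip
Dir E: first cell '.' (not opp) -> no flip
Dir SW: first cell '.' (not opp) -> no flip
Dir S: first cell '.' (not opp) -> no flip
Dir SE: first cell '.' (not opp) -> no flip
All flips: (3,3)

Answer: ......
.B..B.
..BWWW
..BWB.
..W...
......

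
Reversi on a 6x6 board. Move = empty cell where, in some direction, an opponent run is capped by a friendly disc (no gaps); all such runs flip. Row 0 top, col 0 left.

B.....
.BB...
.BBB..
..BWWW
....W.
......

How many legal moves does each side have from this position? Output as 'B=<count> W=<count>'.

-- B to move --
(2,4): no bracket -> illegal
(2,5): no bracket -> illegal
(4,2): no bracket -> illegal
(4,3): flips 1 -> legal
(4,5): flips 1 -> legal
(5,3): no bracket -> illegal
(5,4): no bracket -> illegal
(5,5): flips 2 -> legal
B mobility = 3
-- W to move --
(0,1): flips 2 -> legal
(0,2): no bracket -> illegal
(0,3): no bracket -> illegal
(1,0): no bracket -> illegal
(1,3): flips 1 -> legal
(1,4): no bracket -> illegal
(2,0): no bracket -> illegal
(2,4): no bracket -> illegal
(3,0): no bracket -> illegal
(3,1): flips 1 -> legal
(4,1): no bracket -> illegal
(4,2): no bracket -> illegal
(4,3): no bracket -> illegal
W mobility = 3

Answer: B=3 W=3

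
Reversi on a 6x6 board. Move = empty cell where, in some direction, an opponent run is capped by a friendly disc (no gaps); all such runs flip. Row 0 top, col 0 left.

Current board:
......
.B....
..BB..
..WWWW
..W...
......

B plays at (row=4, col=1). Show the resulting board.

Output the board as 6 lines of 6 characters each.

Place B at (4,1); scan 8 dirs for brackets.
Dir NW: first cell '.' (not opp) -> no flip
Dir N: first cell '.' (not opp) -> no flip
Dir NE: opp run (3,2) capped by B -> flip
Dir W: first cell '.' (not opp) -> no flip
Dir E: opp run (4,2), next='.' -> no flip
Dir SW: first cell '.' (not opp) -> no flip
Dir S: first cell '.' (not opp) -> no flip
Dir SE: first cell '.' (not opp) -> no flip
All flips: (3,2)

Answer: ......
.B....
..BB..
..BWWW
.BW...
......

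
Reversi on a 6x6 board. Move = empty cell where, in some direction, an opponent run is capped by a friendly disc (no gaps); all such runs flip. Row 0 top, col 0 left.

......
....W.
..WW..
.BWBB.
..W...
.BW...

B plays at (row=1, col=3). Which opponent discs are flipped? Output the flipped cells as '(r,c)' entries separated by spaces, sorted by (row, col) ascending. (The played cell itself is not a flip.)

Dir NW: first cell '.' (not opp) -> no flip
Dir N: first cell '.' (not opp) -> no flip
Dir NE: first cell '.' (not opp) -> no flip
Dir W: first cell '.' (not opp) -> no flip
Dir E: opp run (1,4), next='.' -> no flip
Dir SW: opp run (2,2) capped by B -> flip
Dir S: opp run (2,3) capped by B -> flip
Dir SE: first cell '.' (not opp) -> no flip

Answer: (2,2) (2,3)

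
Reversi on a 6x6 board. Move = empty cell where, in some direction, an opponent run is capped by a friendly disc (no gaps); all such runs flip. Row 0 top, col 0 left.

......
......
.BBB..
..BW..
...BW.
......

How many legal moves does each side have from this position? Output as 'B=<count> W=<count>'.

Answer: B=3 W=5

Derivation:
-- B to move --
(2,4): no bracket -> illegal
(3,4): flips 1 -> legal
(3,5): no bracket -> illegal
(4,2): no bracket -> illegal
(4,5): flips 1 -> legal
(5,3): no bracket -> illegal
(5,4): no bracket -> illegal
(5,5): flips 2 -> legal
B mobility = 3
-- W to move --
(1,0): no bracket -> illegal
(1,1): flips 1 -> legal
(1,2): no bracket -> illegal
(1,3): flips 1 -> legal
(1,4): no bracket -> illegal
(2,0): no bracket -> illegal
(2,4): no bracket -> illegal
(3,0): no bracket -> illegal
(3,1): flips 1 -> legal
(3,4): no bracket -> illegal
(4,1): no bracket -> illegal
(4,2): flips 1 -> legal
(5,2): no bracket -> illegal
(5,3): flips 1 -> legal
(5,4): no bracket -> illegal
W mobility = 5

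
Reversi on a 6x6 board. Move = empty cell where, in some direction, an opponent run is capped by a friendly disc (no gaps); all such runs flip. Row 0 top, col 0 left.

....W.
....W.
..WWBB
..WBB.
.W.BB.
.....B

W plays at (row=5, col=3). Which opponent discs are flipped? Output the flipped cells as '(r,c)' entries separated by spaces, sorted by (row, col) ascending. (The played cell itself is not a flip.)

Dir NW: first cell '.' (not opp) -> no flip
Dir N: opp run (4,3) (3,3) capped by W -> flip
Dir NE: opp run (4,4), next='.' -> no flip
Dir W: first cell '.' (not opp) -> no flip
Dir E: first cell '.' (not opp) -> no flip
Dir SW: edge -> no flip
Dir S: edge -> no flip
Dir SE: edge -> no flip

Answer: (3,3) (4,3)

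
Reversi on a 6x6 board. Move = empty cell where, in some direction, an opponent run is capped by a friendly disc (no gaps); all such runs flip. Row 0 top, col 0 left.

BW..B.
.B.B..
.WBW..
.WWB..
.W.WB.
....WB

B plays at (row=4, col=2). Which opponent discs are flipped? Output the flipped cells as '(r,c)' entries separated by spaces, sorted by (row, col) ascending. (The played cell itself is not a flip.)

Answer: (3,2) (4,3)

Derivation:
Dir NW: opp run (3,1), next='.' -> no flip
Dir N: opp run (3,2) capped by B -> flip
Dir NE: first cell 'B' (not opp) -> no flip
Dir W: opp run (4,1), next='.' -> no flip
Dir E: opp run (4,3) capped by B -> flip
Dir SW: first cell '.' (not opp) -> no flip
Dir S: first cell '.' (not opp) -> no flip
Dir SE: first cell '.' (not opp) -> no flip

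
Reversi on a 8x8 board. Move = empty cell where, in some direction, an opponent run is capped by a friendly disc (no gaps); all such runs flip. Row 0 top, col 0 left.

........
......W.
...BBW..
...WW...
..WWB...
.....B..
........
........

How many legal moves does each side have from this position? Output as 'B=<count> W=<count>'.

Answer: B=6 W=8

Derivation:
-- B to move --
(0,5): no bracket -> illegal
(0,6): no bracket -> illegal
(0,7): no bracket -> illegal
(1,4): no bracket -> illegal
(1,5): no bracket -> illegal
(1,7): no bracket -> illegal
(2,2): flips 1 -> legal
(2,6): flips 1 -> legal
(2,7): no bracket -> illegal
(3,1): no bracket -> illegal
(3,2): no bracket -> illegal
(3,5): no bracket -> illegal
(3,6): no bracket -> illegal
(4,1): flips 2 -> legal
(4,5): flips 1 -> legal
(5,1): flips 2 -> legal
(5,2): no bracket -> illegal
(5,3): flips 2 -> legal
(5,4): no bracket -> illegal
B mobility = 6
-- W to move --
(1,2): flips 1 -> legal
(1,3): flips 1 -> legal
(1,4): flips 1 -> legal
(1,5): flips 1 -> legal
(2,2): flips 2 -> legal
(3,2): no bracket -> illegal
(3,5): no bracket -> illegal
(4,5): flips 1 -> legal
(4,6): no bracket -> illegal
(5,3): no bracket -> illegal
(5,4): flips 1 -> legal
(5,6): no bracket -> illegal
(6,4): no bracket -> illegal
(6,5): no bracket -> illegal
(6,6): flips 2 -> legal
W mobility = 8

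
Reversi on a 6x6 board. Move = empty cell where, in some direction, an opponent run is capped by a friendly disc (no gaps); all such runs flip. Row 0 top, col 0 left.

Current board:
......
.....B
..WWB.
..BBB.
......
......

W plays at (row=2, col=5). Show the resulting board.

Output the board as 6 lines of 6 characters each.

Place W at (2,5); scan 8 dirs for brackets.
Dir NW: first cell '.' (not opp) -> no flip
Dir N: opp run (1,5), next='.' -> no flip
Dir NE: edge -> no flip
Dir W: opp run (2,4) capped by W -> flip
Dir E: edge -> no flip
Dir SW: opp run (3,4), next='.' -> no flip
Dir S: first cell '.' (not opp) -> no flip
Dir SE: edge -> no flip
All flips: (2,4)

Answer: ......
.....B
..WWWW
..BBB.
......
......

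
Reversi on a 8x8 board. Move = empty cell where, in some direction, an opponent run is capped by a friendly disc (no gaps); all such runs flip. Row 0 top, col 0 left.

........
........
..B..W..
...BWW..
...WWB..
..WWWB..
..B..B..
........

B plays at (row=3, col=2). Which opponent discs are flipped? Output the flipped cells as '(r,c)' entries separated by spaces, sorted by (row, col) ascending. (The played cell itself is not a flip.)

Dir NW: first cell '.' (not opp) -> no flip
Dir N: first cell 'B' (not opp) -> no flip
Dir NE: first cell '.' (not opp) -> no flip
Dir W: first cell '.' (not opp) -> no flip
Dir E: first cell 'B' (not opp) -> no flip
Dir SW: first cell '.' (not opp) -> no flip
Dir S: first cell '.' (not opp) -> no flip
Dir SE: opp run (4,3) (5,4) capped by B -> flip

Answer: (4,3) (5,4)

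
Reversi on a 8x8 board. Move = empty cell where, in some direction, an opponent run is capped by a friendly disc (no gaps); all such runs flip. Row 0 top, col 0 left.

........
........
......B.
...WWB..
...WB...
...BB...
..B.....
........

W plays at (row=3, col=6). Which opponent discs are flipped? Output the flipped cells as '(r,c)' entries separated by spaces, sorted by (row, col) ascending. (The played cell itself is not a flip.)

Dir NW: first cell '.' (not opp) -> no flip
Dir N: opp run (2,6), next='.' -> no flip
Dir NE: first cell '.' (not opp) -> no flip
Dir W: opp run (3,5) capped by W -> flip
Dir E: first cell '.' (not opp) -> no flip
Dir SW: first cell '.' (not opp) -> no flip
Dir S: first cell '.' (not opp) -> no flip
Dir SE: first cell '.' (not opp) -> no flip

Answer: (3,5)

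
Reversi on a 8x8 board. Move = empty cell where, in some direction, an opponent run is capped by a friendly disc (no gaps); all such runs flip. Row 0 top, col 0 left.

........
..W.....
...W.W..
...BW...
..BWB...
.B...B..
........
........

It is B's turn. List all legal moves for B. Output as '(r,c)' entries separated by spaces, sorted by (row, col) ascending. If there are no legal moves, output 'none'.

Answer: (1,3) (2,4) (3,5) (5,3)

Derivation:
(0,1): no bracket -> illegal
(0,2): no bracket -> illegal
(0,3): no bracket -> illegal
(1,1): no bracket -> illegal
(1,3): flips 1 -> legal
(1,4): no bracket -> illegal
(1,5): no bracket -> illegal
(1,6): no bracket -> illegal
(2,1): no bracket -> illegal
(2,2): no bracket -> illegal
(2,4): flips 1 -> legal
(2,6): no bracket -> illegal
(3,2): no bracket -> illegal
(3,5): flips 1 -> legal
(3,6): no bracket -> illegal
(4,5): no bracket -> illegal
(5,2): no bracket -> illegal
(5,3): flips 1 -> legal
(5,4): no bracket -> illegal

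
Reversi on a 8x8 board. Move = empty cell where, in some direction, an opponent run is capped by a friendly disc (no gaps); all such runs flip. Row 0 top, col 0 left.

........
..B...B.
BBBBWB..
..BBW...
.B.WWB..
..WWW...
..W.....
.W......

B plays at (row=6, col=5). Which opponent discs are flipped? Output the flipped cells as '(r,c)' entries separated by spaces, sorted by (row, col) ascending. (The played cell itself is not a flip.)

Answer: (4,3) (5,4)

Derivation:
Dir NW: opp run (5,4) (4,3) capped by B -> flip
Dir N: first cell '.' (not opp) -> no flip
Dir NE: first cell '.' (not opp) -> no flip
Dir W: first cell '.' (not opp) -> no flip
Dir E: first cell '.' (not opp) -> no flip
Dir SW: first cell '.' (not opp) -> no flip
Dir S: first cell '.' (not opp) -> no flip
Dir SE: first cell '.' (not opp) -> no flip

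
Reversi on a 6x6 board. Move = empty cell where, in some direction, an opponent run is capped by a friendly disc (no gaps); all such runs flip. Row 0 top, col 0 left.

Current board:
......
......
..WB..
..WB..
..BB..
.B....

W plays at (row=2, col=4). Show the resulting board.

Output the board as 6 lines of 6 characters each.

Place W at (2,4); scan 8 dirs for brackets.
Dir NW: first cell '.' (not opp) -> no flip
Dir N: first cell '.' (not opp) -> no flip
Dir NE: first cell '.' (not opp) -> no flip
Dir W: opp run (2,3) capped by W -> flip
Dir E: first cell '.' (not opp) -> no flip
Dir SW: opp run (3,3) (4,2) (5,1), next=edge -> no flip
Dir S: first cell '.' (not opp) -> no flip
Dir SE: first cell '.' (not opp) -> no flip
All flips: (2,3)

Answer: ......
......
..WWW.
..WB..
..BB..
.B....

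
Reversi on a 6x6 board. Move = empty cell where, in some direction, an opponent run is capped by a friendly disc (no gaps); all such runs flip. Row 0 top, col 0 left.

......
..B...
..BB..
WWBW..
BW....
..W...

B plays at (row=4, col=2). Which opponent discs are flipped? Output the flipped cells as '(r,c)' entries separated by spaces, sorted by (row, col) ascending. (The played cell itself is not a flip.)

Answer: (4,1)

Derivation:
Dir NW: opp run (3,1), next='.' -> no flip
Dir N: first cell 'B' (not opp) -> no flip
Dir NE: opp run (3,3), next='.' -> no flip
Dir W: opp run (4,1) capped by B -> flip
Dir E: first cell '.' (not opp) -> no flip
Dir SW: first cell '.' (not opp) -> no flip
Dir S: opp run (5,2), next=edge -> no flip
Dir SE: first cell '.' (not opp) -> no flip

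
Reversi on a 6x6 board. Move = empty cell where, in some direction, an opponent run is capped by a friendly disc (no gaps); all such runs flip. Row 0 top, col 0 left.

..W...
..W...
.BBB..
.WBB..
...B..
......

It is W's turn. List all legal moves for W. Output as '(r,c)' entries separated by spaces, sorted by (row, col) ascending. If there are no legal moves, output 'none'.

Answer: (1,1) (1,3) (3,0) (3,4) (4,2)

Derivation:
(1,0): no bracket -> illegal
(1,1): flips 1 -> legal
(1,3): flips 1 -> legal
(1,4): no bracket -> illegal
(2,0): no bracket -> illegal
(2,4): no bracket -> illegal
(3,0): flips 1 -> legal
(3,4): flips 3 -> legal
(4,1): no bracket -> illegal
(4,2): flips 2 -> legal
(4,4): no bracket -> illegal
(5,2): no bracket -> illegal
(5,3): no bracket -> illegal
(5,4): no bracket -> illegal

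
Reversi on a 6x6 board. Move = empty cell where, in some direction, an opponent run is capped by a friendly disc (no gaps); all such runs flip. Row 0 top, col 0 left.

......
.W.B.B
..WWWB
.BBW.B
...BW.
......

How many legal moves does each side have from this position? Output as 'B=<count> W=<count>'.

Answer: B=7 W=8

Derivation:
-- B to move --
(0,0): no bracket -> illegal
(0,1): no bracket -> illegal
(0,2): no bracket -> illegal
(1,0): no bracket -> illegal
(1,2): flips 1 -> legal
(1,4): flips 1 -> legal
(2,0): no bracket -> illegal
(2,1): flips 3 -> legal
(3,4): flips 1 -> legal
(4,2): flips 2 -> legal
(4,5): flips 1 -> legal
(5,3): flips 1 -> legal
(5,4): no bracket -> illegal
(5,5): no bracket -> illegal
B mobility = 7
-- W to move --
(0,2): flips 1 -> legal
(0,3): flips 1 -> legal
(0,4): flips 1 -> legal
(0,5): no bracket -> illegal
(1,2): no bracket -> illegal
(1,4): no bracket -> illegal
(2,0): no bracket -> illegal
(2,1): no bracket -> illegal
(3,0): flips 2 -> legal
(3,4): no bracket -> illegal
(4,0): flips 1 -> legal
(4,1): flips 1 -> legal
(4,2): flips 2 -> legal
(4,5): no bracket -> illegal
(5,2): no bracket -> illegal
(5,3): flips 1 -> legal
(5,4): no bracket -> illegal
W mobility = 8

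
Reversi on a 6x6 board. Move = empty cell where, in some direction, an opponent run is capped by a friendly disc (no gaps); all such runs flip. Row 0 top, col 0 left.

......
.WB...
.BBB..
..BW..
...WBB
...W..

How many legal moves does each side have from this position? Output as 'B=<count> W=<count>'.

-- B to move --
(0,0): flips 1 -> legal
(0,1): flips 1 -> legal
(0,2): no bracket -> illegal
(1,0): flips 1 -> legal
(2,0): no bracket -> illegal
(2,4): no bracket -> illegal
(3,4): flips 1 -> legal
(4,2): flips 1 -> legal
(5,2): no bracket -> illegal
(5,4): flips 1 -> legal
B mobility = 6
-- W to move --
(0,1): no bracket -> illegal
(0,2): no bracket -> illegal
(0,3): no bracket -> illegal
(1,0): flips 2 -> legal
(1,3): flips 2 -> legal
(1,4): no bracket -> illegal
(2,0): no bracket -> illegal
(2,4): no bracket -> illegal
(3,0): no bracket -> illegal
(3,1): flips 2 -> legal
(3,4): no bracket -> illegal
(3,5): flips 1 -> legal
(4,1): no bracket -> illegal
(4,2): no bracket -> illegal
(5,4): no bracket -> illegal
(5,5): flips 1 -> legal
W mobility = 5

Answer: B=6 W=5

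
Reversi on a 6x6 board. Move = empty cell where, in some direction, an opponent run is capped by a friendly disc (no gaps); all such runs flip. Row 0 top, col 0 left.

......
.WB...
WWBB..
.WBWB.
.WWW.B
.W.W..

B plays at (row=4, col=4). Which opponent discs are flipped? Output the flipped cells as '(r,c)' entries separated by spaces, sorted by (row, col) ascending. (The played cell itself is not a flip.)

Answer: (3,3)

Derivation:
Dir NW: opp run (3,3) capped by B -> flip
Dir N: first cell 'B' (not opp) -> no flip
Dir NE: first cell '.' (not opp) -> no flip
Dir W: opp run (4,3) (4,2) (4,1), next='.' -> no flip
Dir E: first cell 'B' (not opp) -> no flip
Dir SW: opp run (5,3), next=edge -> no flip
Dir S: first cell '.' (not opp) -> no flip
Dir SE: first cell '.' (not opp) -> no flip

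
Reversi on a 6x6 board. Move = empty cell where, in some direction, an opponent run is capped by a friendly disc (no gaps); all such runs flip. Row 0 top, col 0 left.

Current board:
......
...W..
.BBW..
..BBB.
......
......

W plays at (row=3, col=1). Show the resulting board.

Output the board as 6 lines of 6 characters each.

Place W at (3,1); scan 8 dirs for brackets.
Dir NW: first cell '.' (not opp) -> no flip
Dir N: opp run (2,1), next='.' -> no flip
Dir NE: opp run (2,2) capped by W -> flip
Dir W: first cell '.' (not opp) -> no flip
Dir E: opp run (3,2) (3,3) (3,4), next='.' -> no flip
Dir SW: first cell '.' (not opp) -> no flip
Dir S: first cell '.' (not opp) -> no flip
Dir SE: first cell '.' (not opp) -> no flip
All flips: (2,2)

Answer: ......
...W..
.BWW..
.WBBB.
......
......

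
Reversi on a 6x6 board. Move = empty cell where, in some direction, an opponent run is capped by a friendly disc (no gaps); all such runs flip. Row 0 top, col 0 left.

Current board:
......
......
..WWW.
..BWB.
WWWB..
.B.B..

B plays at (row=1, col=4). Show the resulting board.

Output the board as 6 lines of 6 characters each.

Place B at (1,4); scan 8 dirs for brackets.
Dir NW: first cell '.' (not opp) -> no flip
Dir N: first cell '.' (not opp) -> no flip
Dir NE: first cell '.' (not opp) -> no flip
Dir W: first cell '.' (not opp) -> no flip
Dir E: first cell '.' (not opp) -> no flip
Dir SW: opp run (2,3) capped by B -> flip
Dir S: opp run (2,4) capped by B -> flip
Dir SE: first cell '.' (not opp) -> no flip
All flips: (2,3) (2,4)

Answer: ......
....B.
..WBB.
..BWB.
WWWB..
.B.B..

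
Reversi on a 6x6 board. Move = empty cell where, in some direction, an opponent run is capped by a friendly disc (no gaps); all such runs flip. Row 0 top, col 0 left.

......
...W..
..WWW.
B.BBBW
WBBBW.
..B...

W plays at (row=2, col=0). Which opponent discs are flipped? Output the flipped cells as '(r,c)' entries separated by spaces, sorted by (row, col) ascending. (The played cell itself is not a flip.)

Answer: (3,0)

Derivation:
Dir NW: edge -> no flip
Dir N: first cell '.' (not opp) -> no flip
Dir NE: first cell '.' (not opp) -> no flip
Dir W: edge -> no flip
Dir E: first cell '.' (not opp) -> no flip
Dir SW: edge -> no flip
Dir S: opp run (3,0) capped by W -> flip
Dir SE: first cell '.' (not opp) -> no flip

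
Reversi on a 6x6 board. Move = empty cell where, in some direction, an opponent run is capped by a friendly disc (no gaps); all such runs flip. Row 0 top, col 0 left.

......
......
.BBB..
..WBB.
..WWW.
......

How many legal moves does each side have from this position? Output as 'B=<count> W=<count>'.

Answer: B=7 W=8

Derivation:
-- B to move --
(3,1): flips 1 -> legal
(3,5): no bracket -> illegal
(4,1): flips 1 -> legal
(4,5): no bracket -> illegal
(5,1): flips 1 -> legal
(5,2): flips 3 -> legal
(5,3): flips 1 -> legal
(5,4): flips 3 -> legal
(5,5): flips 1 -> legal
B mobility = 7
-- W to move --
(1,0): flips 1 -> legal
(1,1): flips 2 -> legal
(1,2): flips 1 -> legal
(1,3): flips 2 -> legal
(1,4): flips 1 -> legal
(2,0): no bracket -> illegal
(2,4): flips 2 -> legal
(2,5): flips 1 -> legal
(3,0): no bracket -> illegal
(3,1): no bracket -> illegal
(3,5): flips 2 -> legal
(4,5): no bracket -> illegal
W mobility = 8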